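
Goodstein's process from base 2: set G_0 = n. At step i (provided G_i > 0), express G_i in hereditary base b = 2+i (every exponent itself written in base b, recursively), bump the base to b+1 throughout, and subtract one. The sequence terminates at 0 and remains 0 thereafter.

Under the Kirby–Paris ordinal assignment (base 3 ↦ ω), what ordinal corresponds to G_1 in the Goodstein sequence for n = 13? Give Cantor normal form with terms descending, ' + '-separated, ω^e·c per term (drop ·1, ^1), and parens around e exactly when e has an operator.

13 —HB2→ 2^(2 + 1) + 2^2 + 1 —bump→ 3^(3 + 1) + 3^3 + 1 = 109 —(−1)→ 108
108 —HB3→ 3^(3 + 1) + 3^3 —bump→ 4^(4 + 1) + 4^4 = 1280 —(−1)→ 1279

ω^(ω + 1) + ω^ω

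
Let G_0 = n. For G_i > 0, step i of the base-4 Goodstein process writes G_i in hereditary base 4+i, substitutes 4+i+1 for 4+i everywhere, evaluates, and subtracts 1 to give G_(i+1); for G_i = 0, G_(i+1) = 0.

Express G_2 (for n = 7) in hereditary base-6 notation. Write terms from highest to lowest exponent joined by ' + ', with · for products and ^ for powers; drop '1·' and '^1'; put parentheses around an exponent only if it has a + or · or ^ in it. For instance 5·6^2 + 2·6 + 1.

6 + 1

i=0: 7 = 4 + 3 (b=4); 4→5: 5 + 3 = 8; 8−1 = 7
i=1: 7 = 5 + 2 (b=5); 5→6: 6 + 2 = 8; 8−1 = 7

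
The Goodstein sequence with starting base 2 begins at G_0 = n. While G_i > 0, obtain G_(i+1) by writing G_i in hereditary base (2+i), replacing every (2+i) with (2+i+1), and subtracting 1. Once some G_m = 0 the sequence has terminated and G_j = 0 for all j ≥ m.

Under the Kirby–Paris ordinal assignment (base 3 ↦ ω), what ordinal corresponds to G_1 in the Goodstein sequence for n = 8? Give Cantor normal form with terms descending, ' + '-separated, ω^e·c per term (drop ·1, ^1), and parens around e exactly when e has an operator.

G_0=8  [base 2] 2^(2 + 1)  →[2↦3]→  3^(3 + 1) = 81  −1 ⇒ G_1=80
G_1=80  [base 3] 2·3^3 + 2·3^2 + 2·3 + 2  →[3↦4]→  2·4^4 + 2·4^2 + 2·4 + 2 = 554  −1 ⇒ G_2=553

ω^ω·2 + ω^2·2 + ω·2 + 2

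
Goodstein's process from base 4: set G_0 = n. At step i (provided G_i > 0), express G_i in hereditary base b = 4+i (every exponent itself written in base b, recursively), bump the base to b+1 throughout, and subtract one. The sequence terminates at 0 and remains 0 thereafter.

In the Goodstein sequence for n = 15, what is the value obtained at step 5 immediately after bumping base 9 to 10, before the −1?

base 4: 15 = 3·4 + 3; at 5: 3·5 + 3 = 18; next = 17
base 5: 17 = 3·5 + 2; at 6: 3·6 + 2 = 20; next = 19
base 6: 19 = 3·6 + 1; at 7: 3·7 + 1 = 22; next = 21
base 7: 21 = 3·7; at 8: 3·8 = 24; next = 23
base 8: 23 = 2·8 + 7; at 9: 2·9 + 7 = 25; next = 24
base 9: 24 = 2·9 + 6; at 10: 2·10 + 6 = 26; next = 25

26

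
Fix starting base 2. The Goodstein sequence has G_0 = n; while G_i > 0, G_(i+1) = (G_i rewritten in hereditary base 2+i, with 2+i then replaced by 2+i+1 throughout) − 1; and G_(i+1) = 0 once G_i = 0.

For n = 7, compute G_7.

37665879

G_0=7  [base 2] 2^2 + 2 + 1  →[2↦3]→  3^3 + 3 + 1 = 31  −1 ⇒ G_1=30
G_1=30  [base 3] 3^3 + 3  →[3↦4]→  4^4 + 4 = 260  −1 ⇒ G_2=259
G_2=259  [base 4] 4^4 + 3  →[4↦5]→  5^5 + 3 = 3128  −1 ⇒ G_3=3127
G_3=3127  [base 5] 5^5 + 2  →[5↦6]→  6^6 + 2 = 46658  −1 ⇒ G_4=46657
G_4=46657  [base 6] 6^6 + 1  →[6↦7]→  7^7 + 1 = 823544  −1 ⇒ G_5=823543
G_5=823543  [base 7] 7^7  →[7↦8]→  8^8 = 16777216  −1 ⇒ G_6=16777215
G_6=16777215  [base 8] 7·8^7 + 7·8^6 + 7·8^5 + 7·8^4 + 7·8^3 + 7·8^2 + 7·8 + 7  →[8↦9]→  7·9^7 + 7·9^6 + 7·9^5 + 7·9^4 + 7·9^3 + 7·9^2 + 7·9 + 7 = 37665880  −1 ⇒ G_7=37665879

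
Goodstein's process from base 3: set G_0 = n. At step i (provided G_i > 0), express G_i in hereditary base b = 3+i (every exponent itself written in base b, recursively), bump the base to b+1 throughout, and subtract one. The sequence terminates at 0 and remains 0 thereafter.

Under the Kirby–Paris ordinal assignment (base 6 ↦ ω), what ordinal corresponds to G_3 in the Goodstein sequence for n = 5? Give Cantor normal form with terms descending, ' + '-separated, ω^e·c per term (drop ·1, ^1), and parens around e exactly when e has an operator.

5

i=0: 5 = 3 + 2 (b=3); 3→4: 4 + 2 = 6; 6−1 = 5
i=1: 5 = 4 + 1 (b=4); 4→5: 5 + 1 = 6; 6−1 = 5
i=2: 5 = 5 (b=5); 5→6: 6 = 6; 6−1 = 5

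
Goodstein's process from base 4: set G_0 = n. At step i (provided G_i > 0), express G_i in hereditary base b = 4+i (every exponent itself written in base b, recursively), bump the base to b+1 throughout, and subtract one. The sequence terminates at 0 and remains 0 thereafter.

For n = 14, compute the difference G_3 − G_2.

2

G_0 = 14. HB_4(14) = 3·4 + 2. Bump = 17. G_1 = 16.
G_1 = 16. HB_5(16) = 3·5 + 1. Bump = 19. G_2 = 18.
G_2 = 18. HB_6(18) = 3·6. Bump = 21. G_3 = 20.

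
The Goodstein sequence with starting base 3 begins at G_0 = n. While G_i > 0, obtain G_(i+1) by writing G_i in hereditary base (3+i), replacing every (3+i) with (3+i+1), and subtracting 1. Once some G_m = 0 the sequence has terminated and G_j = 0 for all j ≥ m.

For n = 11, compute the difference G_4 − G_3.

[0] 11 ≡ 3^2 + 2 (base 3). Lift 4: 18. −1: 17.
[1] 17 ≡ 4^2 + 1 (base 4). Lift 5: 26. −1: 25.
[2] 25 ≡ 5^2 (base 5). Lift 6: 36. −1: 35.
[3] 35 ≡ 5·6 + 5 (base 6). Lift 7: 40. −1: 39.

4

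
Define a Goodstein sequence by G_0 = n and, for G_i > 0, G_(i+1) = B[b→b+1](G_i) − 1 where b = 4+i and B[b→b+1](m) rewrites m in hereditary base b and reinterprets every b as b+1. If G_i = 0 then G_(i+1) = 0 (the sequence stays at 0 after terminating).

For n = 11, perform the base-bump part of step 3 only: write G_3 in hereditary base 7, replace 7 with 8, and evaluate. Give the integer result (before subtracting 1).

G_0 = 11. HB_4(11) = 2·4 + 3. Bump = 13. G_1 = 12.
G_1 = 12. HB_5(12) = 2·5 + 2. Bump = 14. G_2 = 13.
G_2 = 13. HB_6(13) = 2·6 + 1. Bump = 15. G_3 = 14.

16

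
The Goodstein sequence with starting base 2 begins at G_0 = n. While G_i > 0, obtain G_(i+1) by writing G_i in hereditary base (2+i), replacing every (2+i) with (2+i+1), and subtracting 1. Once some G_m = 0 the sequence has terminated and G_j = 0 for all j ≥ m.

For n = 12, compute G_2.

12 —HB2→ 2^(2 + 1) + 2^2 —bump→ 3^(3 + 1) + 3^3 = 108 —(−1)→ 107
107 —HB3→ 3^(3 + 1) + 2·3^2 + 2·3 + 2 —bump→ 4^(4 + 1) + 2·4^2 + 2·4 + 2 = 1066 —(−1)→ 1065
1065 —HB4→ 4^(4 + 1) + 2·4^2 + 2·4 + 1 —bump→ 5^(5 + 1) + 2·5^2 + 2·5 + 1 = 15686 —(−1)→ 15685

1065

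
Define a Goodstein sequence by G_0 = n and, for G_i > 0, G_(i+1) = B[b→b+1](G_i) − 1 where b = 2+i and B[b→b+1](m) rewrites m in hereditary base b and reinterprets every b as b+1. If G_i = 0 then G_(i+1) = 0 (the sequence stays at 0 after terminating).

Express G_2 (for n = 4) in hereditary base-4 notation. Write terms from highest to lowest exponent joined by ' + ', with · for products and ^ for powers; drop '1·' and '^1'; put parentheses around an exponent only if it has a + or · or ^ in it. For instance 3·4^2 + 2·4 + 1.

2·4^2 + 2·4 + 1

G_0=4  [base 2] 2^2  →[2↦3]→  3^3 = 27  −1 ⇒ G_1=26
G_1=26  [base 3] 2·3^2 + 2·3 + 2  →[3↦4]→  2·4^2 + 2·4 + 2 = 42  −1 ⇒ G_2=41
G_2=41  [base 4] 2·4^2 + 2·4 + 1  →[4↦5]→  2·5^2 + 2·5 + 1 = 61  −1 ⇒ G_3=60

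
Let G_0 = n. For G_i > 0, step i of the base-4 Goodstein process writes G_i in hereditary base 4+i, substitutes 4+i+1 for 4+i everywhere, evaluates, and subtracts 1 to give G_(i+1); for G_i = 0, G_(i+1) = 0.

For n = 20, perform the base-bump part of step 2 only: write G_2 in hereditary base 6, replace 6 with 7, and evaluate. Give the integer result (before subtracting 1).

52

G_0 = 20. HB_4(20) = 4^2 + 4. Bump = 30. G_1 = 29.
G_1 = 29. HB_5(29) = 5^2 + 4. Bump = 40. G_2 = 39.
G_2 = 39. HB_6(39) = 6^2 + 3. Bump = 52. G_3 = 51.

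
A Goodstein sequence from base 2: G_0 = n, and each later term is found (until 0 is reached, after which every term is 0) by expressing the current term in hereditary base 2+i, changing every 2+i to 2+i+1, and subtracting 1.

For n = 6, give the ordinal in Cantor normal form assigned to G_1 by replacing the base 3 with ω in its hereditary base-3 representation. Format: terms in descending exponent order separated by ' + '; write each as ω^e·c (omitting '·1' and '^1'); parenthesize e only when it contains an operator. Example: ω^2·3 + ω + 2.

step 0: 6 = 2^2 + 2; sub 3 for 2: 3^3 + 3; = 30; G_1 = 30−1 = 29
step 1: 29 = 3^3 + 2; sub 4 for 3: 4^4 + 2; = 258; G_2 = 258−1 = 257

ω^ω + 2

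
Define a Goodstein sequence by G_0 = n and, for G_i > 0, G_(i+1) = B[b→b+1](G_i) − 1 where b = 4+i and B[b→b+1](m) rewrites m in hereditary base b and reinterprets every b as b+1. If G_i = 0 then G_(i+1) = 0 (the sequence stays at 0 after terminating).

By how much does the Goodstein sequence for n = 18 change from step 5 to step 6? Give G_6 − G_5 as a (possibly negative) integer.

G_0=18  [base 4] 4^2 + 2  →[4↦5]→  5^2 + 2 = 27  −1 ⇒ G_1=26
G_1=26  [base 5] 5^2 + 1  →[5↦6]→  6^2 + 1 = 37  −1 ⇒ G_2=36
G_2=36  [base 6] 6^2  →[6↦7]→  7^2 = 49  −1 ⇒ G_3=48
G_3=48  [base 7] 6·7 + 6  →[7↦8]→  6·8 + 6 = 54  −1 ⇒ G_4=53
G_4=53  [base 8] 6·8 + 5  →[8↦9]→  6·9 + 5 = 59  −1 ⇒ G_5=58
G_5=58  [base 9] 6·9 + 4  →[9↦10]→  6·10 + 4 = 64  −1 ⇒ G_6=63

5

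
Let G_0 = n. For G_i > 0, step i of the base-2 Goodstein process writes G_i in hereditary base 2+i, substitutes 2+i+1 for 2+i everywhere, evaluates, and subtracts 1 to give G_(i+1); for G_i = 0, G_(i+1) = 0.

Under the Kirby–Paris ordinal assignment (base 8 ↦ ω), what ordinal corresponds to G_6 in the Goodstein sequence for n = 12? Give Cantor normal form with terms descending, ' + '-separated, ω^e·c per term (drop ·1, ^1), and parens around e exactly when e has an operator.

[0] 12 ≡ 2^(2 + 1) + 2^2 (base 2). Lift 3: 108. −1: 107.
[1] 107 ≡ 3^(3 + 1) + 2·3^2 + 2·3 + 2 (base 3). Lift 4: 1066. −1: 1065.
[2] 1065 ≡ 4^(4 + 1) + 2·4^2 + 2·4 + 1 (base 4). Lift 5: 15686. −1: 15685.
[3] 15685 ≡ 5^(5 + 1) + 2·5^2 + 2·5 (base 5). Lift 6: 280020. −1: 280019.
[4] 280019 ≡ 6^(6 + 1) + 2·6^2 + 6 + 5 (base 6). Lift 7: 5764911. −1: 5764910.
[5] 5764910 ≡ 7^(7 + 1) + 2·7^2 + 7 + 4 (base 7). Lift 8: 134217868. −1: 134217867.
[6] 134217867 ≡ 8^(8 + 1) + 2·8^2 + 8 + 3 (base 8). Lift 9: 3486784575. −1: 3486784574.

ω^(ω + 1) + ω^2·2 + ω + 3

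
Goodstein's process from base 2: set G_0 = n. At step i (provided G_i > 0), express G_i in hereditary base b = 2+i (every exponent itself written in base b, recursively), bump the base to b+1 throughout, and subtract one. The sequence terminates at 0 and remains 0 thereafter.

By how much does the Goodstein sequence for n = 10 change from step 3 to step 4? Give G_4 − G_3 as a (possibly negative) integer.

264310

G_0=10  [base 2] 2^(2 + 1) + 2  →[2↦3]→  3^(3 + 1) + 3 = 84  −1 ⇒ G_1=83
G_1=83  [base 3] 3^(3 + 1) + 2  →[3↦4]→  4^(4 + 1) + 2 = 1026  −1 ⇒ G_2=1025
G_2=1025  [base 4] 4^(4 + 1) + 1  →[4↦5]→  5^(5 + 1) + 1 = 15626  −1 ⇒ G_3=15625
G_3=15625  [base 5] 5^(5 + 1)  →[5↦6]→  6^(6 + 1) = 279936  −1 ⇒ G_4=279935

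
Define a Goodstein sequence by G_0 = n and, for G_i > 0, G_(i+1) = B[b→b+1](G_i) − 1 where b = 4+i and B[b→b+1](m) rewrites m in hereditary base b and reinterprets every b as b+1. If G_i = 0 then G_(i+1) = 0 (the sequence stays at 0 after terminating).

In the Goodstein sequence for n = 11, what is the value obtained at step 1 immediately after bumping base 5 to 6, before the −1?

14

G_0 = 11. HB_4(11) = 2·4 + 3. Bump = 13. G_1 = 12.
G_1 = 12. HB_5(12) = 2·5 + 2. Bump = 14. G_2 = 13.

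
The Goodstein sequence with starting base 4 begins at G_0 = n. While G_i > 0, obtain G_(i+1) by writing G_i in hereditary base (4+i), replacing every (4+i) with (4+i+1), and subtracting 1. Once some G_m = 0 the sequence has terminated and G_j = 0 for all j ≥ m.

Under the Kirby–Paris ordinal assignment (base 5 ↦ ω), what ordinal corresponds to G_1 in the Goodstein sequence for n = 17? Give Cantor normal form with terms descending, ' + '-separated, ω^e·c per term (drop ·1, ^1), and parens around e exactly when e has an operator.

[0] 17 ≡ 4^2 + 1 (base 4). Lift 5: 26. −1: 25.
[1] 25 ≡ 5^2 (base 5). Lift 6: 36. −1: 35.

ω^2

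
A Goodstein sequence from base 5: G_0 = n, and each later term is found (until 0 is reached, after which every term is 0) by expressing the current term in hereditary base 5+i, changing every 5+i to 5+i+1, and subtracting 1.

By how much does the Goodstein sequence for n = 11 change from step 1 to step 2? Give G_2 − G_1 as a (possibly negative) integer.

1

G_0 = 11. HB_5(11) = 2·5 + 1. Bump = 13. G_1 = 12.
G_1 = 12. HB_6(12) = 2·6. Bump = 14. G_2 = 13.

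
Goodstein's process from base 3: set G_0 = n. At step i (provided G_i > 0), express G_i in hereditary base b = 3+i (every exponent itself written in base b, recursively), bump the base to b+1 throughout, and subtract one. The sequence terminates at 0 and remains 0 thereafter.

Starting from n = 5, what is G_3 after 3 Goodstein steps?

base 3: 5 = 3 + 2; at 4: 4 + 2 = 6; next = 5
base 4: 5 = 4 + 1; at 5: 5 + 1 = 6; next = 5
base 5: 5 = 5; at 6: 6 = 6; next = 5
base 6: 5 = 5; at 7: 5 = 5; next = 4

5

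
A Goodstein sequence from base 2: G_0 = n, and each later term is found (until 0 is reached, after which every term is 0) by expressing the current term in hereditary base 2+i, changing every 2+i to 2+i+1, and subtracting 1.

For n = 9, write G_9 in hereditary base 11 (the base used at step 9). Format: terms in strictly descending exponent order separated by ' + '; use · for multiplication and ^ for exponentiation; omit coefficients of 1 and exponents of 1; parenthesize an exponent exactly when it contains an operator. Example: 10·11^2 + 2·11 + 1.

3·11^11 + 3·11^3 + 3·11^2 + 2·11 + 4

(0) 9|_2 = 2^(2 + 1) + 1 ↦ 3^(3 + 1) + 1|_3 = 82 ⇒ 81
(1) 81|_3 = 3^(3 + 1) ↦ 4^(4 + 1)|_4 = 1024 ⇒ 1023
(2) 1023|_4 = 3·4^4 + 3·4^3 + 3·4^2 + 3·4 + 3 ↦ 3·5^5 + 3·5^3 + 3·5^2 + 3·5 + 3|_5 = 9843 ⇒ 9842
(3) 9842|_5 = 3·5^5 + 3·5^3 + 3·5^2 + 3·5 + 2 ↦ 3·6^6 + 3·6^3 + 3·6^2 + 3·6 + 2|_6 = 140744 ⇒ 140743
(4) 140743|_6 = 3·6^6 + 3·6^3 + 3·6^2 + 3·6 + 1 ↦ 3·7^7 + 3·7^3 + 3·7^2 + 3·7 + 1|_7 = 2471827 ⇒ 2471826
(5) 2471826|_7 = 3·7^7 + 3·7^3 + 3·7^2 + 3·7 ↦ 3·8^8 + 3·8^3 + 3·8^2 + 3·8|_8 = 50333400 ⇒ 50333399
(6) 50333399|_8 = 3·8^8 + 3·8^3 + 3·8^2 + 2·8 + 7 ↦ 3·9^9 + 3·9^3 + 3·9^2 + 2·9 + 7|_9 = 1162263922 ⇒ 1162263921
(7) 1162263921|_9 = 3·9^9 + 3·9^3 + 3·9^2 + 2·9 + 6 ↦ 3·10^10 + 3·10^3 + 3·10^2 + 2·10 + 6|_10 = 30000003326 ⇒ 30000003325
(8) 30000003325|_10 = 3·10^10 + 3·10^3 + 3·10^2 + 2·10 + 5 ↦ 3·11^11 + 3·11^3 + 3·11^2 + 2·11 + 5|_11 = 855935016216 ⇒ 855935016215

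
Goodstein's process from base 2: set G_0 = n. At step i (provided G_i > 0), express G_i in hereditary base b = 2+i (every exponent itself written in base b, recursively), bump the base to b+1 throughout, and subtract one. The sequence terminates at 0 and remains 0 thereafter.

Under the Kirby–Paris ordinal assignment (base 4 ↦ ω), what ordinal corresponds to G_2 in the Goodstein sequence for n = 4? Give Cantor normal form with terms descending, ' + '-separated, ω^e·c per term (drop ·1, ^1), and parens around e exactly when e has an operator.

ω^2·2 + ω·2 + 1

[0] 4 ≡ 2^2 (base 2). Lift 3: 27. −1: 26.
[1] 26 ≡ 2·3^2 + 2·3 + 2 (base 3). Lift 4: 42. −1: 41.
[2] 41 ≡ 2·4^2 + 2·4 + 1 (base 4). Lift 5: 61. −1: 60.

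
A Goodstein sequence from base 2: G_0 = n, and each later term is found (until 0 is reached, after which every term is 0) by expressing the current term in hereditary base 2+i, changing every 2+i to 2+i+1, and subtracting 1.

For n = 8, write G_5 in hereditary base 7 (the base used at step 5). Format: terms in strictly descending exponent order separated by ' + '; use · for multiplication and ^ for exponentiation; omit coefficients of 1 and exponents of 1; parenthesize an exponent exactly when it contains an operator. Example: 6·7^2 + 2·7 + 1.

2·7^7 + 2·7^2 + 7 + 4

G_0 = 8. HB_2(8) = 2^(2 + 1). Bump = 81. G_1 = 80.
G_1 = 80. HB_3(80) = 2·3^3 + 2·3^2 + 2·3 + 2. Bump = 554. G_2 = 553.
G_2 = 553. HB_4(553) = 2·4^4 + 2·4^2 + 2·4 + 1. Bump = 6311. G_3 = 6310.
G_3 = 6310. HB_5(6310) = 2·5^5 + 2·5^2 + 2·5. Bump = 93396. G_4 = 93395.
G_4 = 93395. HB_6(93395) = 2·6^6 + 2·6^2 + 6 + 5. Bump = 1647196. G_5 = 1647195.
G_5 = 1647195. HB_7(1647195) = 2·7^7 + 2·7^2 + 7 + 4. Bump = 33554572. G_6 = 33554571.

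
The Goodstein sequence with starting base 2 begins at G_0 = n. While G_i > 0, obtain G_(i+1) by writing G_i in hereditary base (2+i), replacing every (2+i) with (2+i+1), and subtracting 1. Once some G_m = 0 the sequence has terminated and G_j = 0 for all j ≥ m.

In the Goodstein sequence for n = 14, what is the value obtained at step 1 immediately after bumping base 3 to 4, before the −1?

1282

(0) 14|_2 = 2^(2 + 1) + 2^2 + 2 ↦ 3^(3 + 1) + 3^3 + 3|_3 = 111 ⇒ 110
(1) 110|_3 = 3^(3 + 1) + 3^3 + 2 ↦ 4^(4 + 1) + 4^4 + 2|_4 = 1282 ⇒ 1281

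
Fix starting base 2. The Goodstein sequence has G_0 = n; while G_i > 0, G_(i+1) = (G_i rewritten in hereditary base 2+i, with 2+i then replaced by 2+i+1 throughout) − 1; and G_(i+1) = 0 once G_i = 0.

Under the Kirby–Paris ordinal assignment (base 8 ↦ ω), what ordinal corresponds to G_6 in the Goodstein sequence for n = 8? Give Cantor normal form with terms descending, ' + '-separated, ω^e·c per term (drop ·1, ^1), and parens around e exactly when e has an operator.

i=0: 8 = 2^(2 + 1) (b=2); 2→3: 3^(3 + 1) = 81; 81−1 = 80
i=1: 80 = 2·3^3 + 2·3^2 + 2·3 + 2 (b=3); 3→4: 2·4^4 + 2·4^2 + 2·4 + 2 = 554; 554−1 = 553
i=2: 553 = 2·4^4 + 2·4^2 + 2·4 + 1 (b=4); 4→5: 2·5^5 + 2·5^2 + 2·5 + 1 = 6311; 6311−1 = 6310
i=3: 6310 = 2·5^5 + 2·5^2 + 2·5 (b=5); 5→6: 2·6^6 + 2·6^2 + 2·6 = 93396; 93396−1 = 93395
i=4: 93395 = 2·6^6 + 2·6^2 + 6 + 5 (b=6); 6→7: 2·7^7 + 2·7^2 + 7 + 5 = 1647196; 1647196−1 = 1647195
i=5: 1647195 = 2·7^7 + 2·7^2 + 7 + 4 (b=7); 7→8: 2·8^8 + 2·8^2 + 8 + 4 = 33554572; 33554572−1 = 33554571
i=6: 33554571 = 2·8^8 + 2·8^2 + 8 + 3 (b=8); 8→9: 2·9^9 + 2·9^2 + 9 + 3 = 774841152; 774841152−1 = 774841151

ω^ω·2 + ω^2·2 + ω + 3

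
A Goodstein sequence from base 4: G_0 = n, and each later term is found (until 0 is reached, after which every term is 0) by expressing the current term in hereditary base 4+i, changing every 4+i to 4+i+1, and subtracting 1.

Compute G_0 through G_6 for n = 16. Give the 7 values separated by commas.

G_0=16  [base 4] 4^2  →[4↦5]→  5^2 = 25  −1 ⇒ G_1=24
G_1=24  [base 5] 4·5 + 4  →[5↦6]→  4·6 + 4 = 28  −1 ⇒ G_2=27
G_2=27  [base 6] 4·6 + 3  →[6↦7]→  4·7 + 3 = 31  −1 ⇒ G_3=30
G_3=30  [base 7] 4·7 + 2  →[7↦8]→  4·8 + 2 = 34  −1 ⇒ G_4=33
G_4=33  [base 8] 4·8 + 1  →[8↦9]→  4·9 + 1 = 37  −1 ⇒ G_5=36
G_5=36  [base 9] 4·9  →[9↦10]→  4·10 = 40  −1 ⇒ G_6=39

16, 24, 27, 30, 33, 36, 39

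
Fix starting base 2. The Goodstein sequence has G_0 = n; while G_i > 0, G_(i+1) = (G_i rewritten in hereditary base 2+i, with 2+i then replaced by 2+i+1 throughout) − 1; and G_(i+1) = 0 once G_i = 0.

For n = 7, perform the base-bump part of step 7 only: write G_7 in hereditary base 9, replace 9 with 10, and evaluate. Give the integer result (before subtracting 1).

77777776

i=0: 7 = 2^2 + 2 + 1 (b=2); 2→3: 3^3 + 3 + 1 = 31; 31−1 = 30
i=1: 30 = 3^3 + 3 (b=3); 3→4: 4^4 + 4 = 260; 260−1 = 259
i=2: 259 = 4^4 + 3 (b=4); 4→5: 5^5 + 3 = 3128; 3128−1 = 3127
i=3: 3127 = 5^5 + 2 (b=5); 5→6: 6^6 + 2 = 46658; 46658−1 = 46657
i=4: 46657 = 6^6 + 1 (b=6); 6→7: 7^7 + 1 = 823544; 823544−1 = 823543
i=5: 823543 = 7^7 (b=7); 7→8: 8^8 = 16777216; 16777216−1 = 16777215
i=6: 16777215 = 7·8^7 + 7·8^6 + 7·8^5 + 7·8^4 + 7·8^3 + 7·8^2 + 7·8 + 7 (b=8); 8→9: 7·9^7 + 7·9^6 + 7·9^5 + 7·9^4 + 7·9^3 + 7·9^2 + 7·9 + 7 = 37665880; 37665880−1 = 37665879
i=7: 37665879 = 7·9^7 + 7·9^6 + 7·9^5 + 7·9^4 + 7·9^3 + 7·9^2 + 7·9 + 6 (b=9); 9→10: 7·10^7 + 7·10^6 + 7·10^5 + 7·10^4 + 7·10^3 + 7·10^2 + 7·10 + 6 = 77777776; 77777776−1 = 77777775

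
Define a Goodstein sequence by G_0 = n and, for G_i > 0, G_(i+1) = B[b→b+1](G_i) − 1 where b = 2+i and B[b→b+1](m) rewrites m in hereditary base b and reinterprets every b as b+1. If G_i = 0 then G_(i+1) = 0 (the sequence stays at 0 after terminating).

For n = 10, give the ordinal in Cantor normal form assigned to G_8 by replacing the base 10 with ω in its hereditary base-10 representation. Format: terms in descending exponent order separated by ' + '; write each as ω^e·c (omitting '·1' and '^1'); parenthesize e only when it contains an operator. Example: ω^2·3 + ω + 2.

(0) 10|_2 = 2^(2 + 1) + 2 ↦ 3^(3 + 1) + 3|_3 = 84 ⇒ 83
(1) 83|_3 = 3^(3 + 1) + 2 ↦ 4^(4 + 1) + 2|_4 = 1026 ⇒ 1025
(2) 1025|_4 = 4^(4 + 1) + 1 ↦ 5^(5 + 1) + 1|_5 = 15626 ⇒ 15625
(3) 15625|_5 = 5^(5 + 1) ↦ 6^(6 + 1)|_6 = 279936 ⇒ 279935
(4) 279935|_6 = 5·6^6 + 5·6^5 + 5·6^4 + 5·6^3 + 5·6^2 + 5·6 + 5 ↦ 5·7^7 + 5·7^5 + 5·7^4 + 5·7^3 + 5·7^2 + 5·7 + 5|_7 = 4215755 ⇒ 4215754
(5) 4215754|_7 = 5·7^7 + 5·7^5 + 5·7^4 + 5·7^3 + 5·7^2 + 5·7 + 4 ↦ 5·8^8 + 5·8^5 + 5·8^4 + 5·8^3 + 5·8^2 + 5·8 + 4|_8 = 84073324 ⇒ 84073323
(6) 84073323|_8 = 5·8^8 + 5·8^5 + 5·8^4 + 5·8^3 + 5·8^2 + 5·8 + 3 ↦ 5·9^9 + 5·9^5 + 5·9^4 + 5·9^3 + 5·9^2 + 5·9 + 3|_9 = 1937434593 ⇒ 1937434592
(7) 1937434592|_9 = 5·9^9 + 5·9^5 + 5·9^4 + 5·9^3 + 5·9^2 + 5·9 + 2 ↦ 5·10^10 + 5·10^5 + 5·10^4 + 5·10^3 + 5·10^2 + 5·10 + 2|_10 = 50000555552 ⇒ 50000555551

ω^ω·5 + ω^5·5 + ω^4·5 + ω^3·5 + ω^2·5 + ω·5 + 1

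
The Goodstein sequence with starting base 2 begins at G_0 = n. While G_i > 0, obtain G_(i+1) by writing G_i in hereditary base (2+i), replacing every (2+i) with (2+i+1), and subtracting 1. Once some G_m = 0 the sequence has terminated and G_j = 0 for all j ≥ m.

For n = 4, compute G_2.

i=0: 4 = 2^2 (b=2); 2→3: 3^3 = 27; 27−1 = 26
i=1: 26 = 2·3^2 + 2·3 + 2 (b=3); 3→4: 2·4^2 + 2·4 + 2 = 42; 42−1 = 41
i=2: 41 = 2·4^2 + 2·4 + 1 (b=4); 4→5: 2·5^2 + 2·5 + 1 = 61; 61−1 = 60

41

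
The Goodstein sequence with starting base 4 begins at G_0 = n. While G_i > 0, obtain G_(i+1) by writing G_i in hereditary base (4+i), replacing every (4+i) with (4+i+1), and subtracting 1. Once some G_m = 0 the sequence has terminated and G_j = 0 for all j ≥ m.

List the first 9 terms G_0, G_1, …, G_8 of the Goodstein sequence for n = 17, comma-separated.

17 —HB4→ 4^2 + 1 —bump→ 5^2 + 1 = 26 —(−1)→ 25
25 —HB5→ 5^2 —bump→ 6^2 = 36 —(−1)→ 35
35 —HB6→ 5·6 + 5 —bump→ 5·7 + 5 = 40 —(−1)→ 39
39 —HB7→ 5·7 + 4 —bump→ 5·8 + 4 = 44 —(−1)→ 43
43 —HB8→ 5·8 + 3 —bump→ 5·9 + 3 = 48 —(−1)→ 47
47 —HB9→ 5·9 + 2 —bump→ 5·10 + 2 = 52 —(−1)→ 51
51 —HB10→ 5·10 + 1 —bump→ 5·11 + 1 = 56 —(−1)→ 55
55 —HB11→ 5·11 —bump→ 5·12 = 60 —(−1)→ 59

17, 25, 35, 39, 43, 47, 51, 55, 59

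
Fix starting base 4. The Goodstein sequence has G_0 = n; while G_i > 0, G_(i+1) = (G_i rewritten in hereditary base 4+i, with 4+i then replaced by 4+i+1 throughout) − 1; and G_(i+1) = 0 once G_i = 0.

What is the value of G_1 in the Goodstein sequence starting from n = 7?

7 —HB4→ 4 + 3 —bump→ 5 + 3 = 8 —(−1)→ 7
7 —HB5→ 5 + 2 —bump→ 6 + 2 = 8 —(−1)→ 7

7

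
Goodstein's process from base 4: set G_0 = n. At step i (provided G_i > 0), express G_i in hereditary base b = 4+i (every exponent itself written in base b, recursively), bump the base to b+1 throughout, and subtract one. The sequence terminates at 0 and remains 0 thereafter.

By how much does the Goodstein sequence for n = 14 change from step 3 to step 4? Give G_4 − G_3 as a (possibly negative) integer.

step 0: 14 = 3·4 + 2; sub 5 for 4: 3·5 + 2; = 17; G_1 = 17−1 = 16
step 1: 16 = 3·5 + 1; sub 6 for 5: 3·6 + 1; = 19; G_2 = 19−1 = 18
step 2: 18 = 3·6; sub 7 for 6: 3·7; = 21; G_3 = 21−1 = 20
step 3: 20 = 2·7 + 6; sub 8 for 7: 2·8 + 6; = 22; G_4 = 22−1 = 21

1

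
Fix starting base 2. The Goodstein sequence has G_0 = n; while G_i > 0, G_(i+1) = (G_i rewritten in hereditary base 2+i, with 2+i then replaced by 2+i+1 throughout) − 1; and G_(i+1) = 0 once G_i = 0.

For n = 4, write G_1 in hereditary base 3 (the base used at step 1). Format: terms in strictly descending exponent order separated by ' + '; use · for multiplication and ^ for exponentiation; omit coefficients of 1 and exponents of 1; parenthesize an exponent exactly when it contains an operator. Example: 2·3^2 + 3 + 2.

2·3^2 + 2·3 + 2

G_0=4  [base 2] 2^2  →[2↦3]→  3^3 = 27  −1 ⇒ G_1=26
G_1=26  [base 3] 2·3^2 + 2·3 + 2  →[3↦4]→  2·4^2 + 2·4 + 2 = 42  −1 ⇒ G_2=41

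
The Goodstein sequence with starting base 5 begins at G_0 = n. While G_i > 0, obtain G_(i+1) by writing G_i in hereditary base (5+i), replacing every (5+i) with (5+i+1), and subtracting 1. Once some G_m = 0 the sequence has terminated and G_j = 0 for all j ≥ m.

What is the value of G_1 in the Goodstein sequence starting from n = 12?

[0] 12 ≡ 2·5 + 2 (base 5). Lift 6: 14. −1: 13.
[1] 13 ≡ 2·6 + 1 (base 6). Lift 7: 15. −1: 14.

13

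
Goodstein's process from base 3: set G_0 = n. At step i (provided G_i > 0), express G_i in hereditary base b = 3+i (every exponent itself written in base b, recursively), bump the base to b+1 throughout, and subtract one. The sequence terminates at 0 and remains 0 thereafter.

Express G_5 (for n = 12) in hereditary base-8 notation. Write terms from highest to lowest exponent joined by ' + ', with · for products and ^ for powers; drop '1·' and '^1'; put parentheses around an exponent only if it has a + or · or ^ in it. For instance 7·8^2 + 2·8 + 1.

[0] 12 ≡ 3^2 + 3 (base 3). Lift 4: 20. −1: 19.
[1] 19 ≡ 4^2 + 3 (base 4). Lift 5: 28. −1: 27.
[2] 27 ≡ 5^2 + 2 (base 5). Lift 6: 38. −1: 37.
[3] 37 ≡ 6^2 + 1 (base 6). Lift 7: 50. −1: 49.
[4] 49 ≡ 7^2 (base 7). Lift 8: 64. −1: 63.
[5] 63 ≡ 7·8 + 7 (base 8). Lift 9: 70. −1: 69.

7·8 + 7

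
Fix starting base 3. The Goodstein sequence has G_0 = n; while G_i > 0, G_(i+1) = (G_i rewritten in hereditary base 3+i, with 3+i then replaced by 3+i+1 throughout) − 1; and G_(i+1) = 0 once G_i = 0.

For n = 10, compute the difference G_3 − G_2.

10 —HB3→ 3^2 + 1 —bump→ 4^2 + 1 = 17 —(−1)→ 16
16 —HB4→ 4^2 —bump→ 5^2 = 25 —(−1)→ 24
24 —HB5→ 4·5 + 4 —bump→ 4·6 + 4 = 28 —(−1)→ 27

3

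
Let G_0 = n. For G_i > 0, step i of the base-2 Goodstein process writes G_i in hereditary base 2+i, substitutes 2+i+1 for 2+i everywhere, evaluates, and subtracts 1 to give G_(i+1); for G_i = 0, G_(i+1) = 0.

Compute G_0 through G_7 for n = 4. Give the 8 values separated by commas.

4, 26, 41, 60, 83, 109, 139, 173

step 0: 4 = 2^2; sub 3 for 2: 3^3; = 27; G_1 = 27−1 = 26
step 1: 26 = 2·3^2 + 2·3 + 2; sub 4 for 3: 2·4^2 + 2·4 + 2; = 42; G_2 = 42−1 = 41
step 2: 41 = 2·4^2 + 2·4 + 1; sub 5 for 4: 2·5^2 + 2·5 + 1; = 61; G_3 = 61−1 = 60
step 3: 60 = 2·5^2 + 2·5; sub 6 for 5: 2·6^2 + 2·6; = 84; G_4 = 84−1 = 83
step 4: 83 = 2·6^2 + 6 + 5; sub 7 for 6: 2·7^2 + 7 + 5; = 110; G_5 = 110−1 = 109
step 5: 109 = 2·7^2 + 7 + 4; sub 8 for 7: 2·8^2 + 8 + 4; = 140; G_6 = 140−1 = 139
step 6: 139 = 2·8^2 + 8 + 3; sub 9 for 8: 2·9^2 + 9 + 3; = 174; G_7 = 174−1 = 173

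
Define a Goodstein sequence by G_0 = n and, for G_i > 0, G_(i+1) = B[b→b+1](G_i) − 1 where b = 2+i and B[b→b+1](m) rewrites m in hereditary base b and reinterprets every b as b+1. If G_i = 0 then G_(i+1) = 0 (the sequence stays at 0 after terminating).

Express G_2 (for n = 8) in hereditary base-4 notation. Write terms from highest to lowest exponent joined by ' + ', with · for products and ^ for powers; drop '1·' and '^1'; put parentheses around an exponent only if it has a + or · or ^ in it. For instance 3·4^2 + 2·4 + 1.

2·4^4 + 2·4^2 + 2·4 + 1

(0) 8|_2 = 2^(2 + 1) ↦ 3^(3 + 1)|_3 = 81 ⇒ 80
(1) 80|_3 = 2·3^3 + 2·3^2 + 2·3 + 2 ↦ 2·4^4 + 2·4^2 + 2·4 + 2|_4 = 554 ⇒ 553
(2) 553|_4 = 2·4^4 + 2·4^2 + 2·4 + 1 ↦ 2·5^5 + 2·5^2 + 2·5 + 1|_5 = 6311 ⇒ 6310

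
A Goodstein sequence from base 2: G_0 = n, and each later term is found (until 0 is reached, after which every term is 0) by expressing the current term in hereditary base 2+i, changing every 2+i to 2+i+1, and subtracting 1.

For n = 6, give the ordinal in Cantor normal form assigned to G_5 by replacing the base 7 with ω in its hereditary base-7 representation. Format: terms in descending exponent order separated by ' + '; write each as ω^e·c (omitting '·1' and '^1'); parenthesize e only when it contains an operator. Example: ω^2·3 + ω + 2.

ω^5·5 + ω^4·5 + ω^3·5 + ω^2·5 + ω·5 + 4

6 —HB2→ 2^2 + 2 —bump→ 3^3 + 3 = 30 —(−1)→ 29
29 —HB3→ 3^3 + 2 —bump→ 4^4 + 2 = 258 —(−1)→ 257
257 —HB4→ 4^4 + 1 —bump→ 5^5 + 1 = 3126 —(−1)→ 3125
3125 —HB5→ 5^5 —bump→ 6^6 = 46656 —(−1)→ 46655
46655 —HB6→ 5·6^5 + 5·6^4 + 5·6^3 + 5·6^2 + 5·6 + 5 —bump→ 5·7^5 + 5·7^4 + 5·7^3 + 5·7^2 + 5·7 + 5 = 98040 —(−1)→ 98039
98039 —HB7→ 5·7^5 + 5·7^4 + 5·7^3 + 5·7^2 + 5·7 + 4 —bump→ 5·8^5 + 5·8^4 + 5·8^3 + 5·8^2 + 5·8 + 4 = 187244 —(−1)→ 187243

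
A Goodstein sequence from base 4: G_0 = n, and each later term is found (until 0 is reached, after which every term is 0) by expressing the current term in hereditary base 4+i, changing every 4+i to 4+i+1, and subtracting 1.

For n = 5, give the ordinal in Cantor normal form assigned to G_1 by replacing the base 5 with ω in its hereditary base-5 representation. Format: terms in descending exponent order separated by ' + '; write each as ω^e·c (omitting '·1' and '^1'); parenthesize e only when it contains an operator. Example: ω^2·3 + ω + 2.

ω

5 —HB4→ 4 + 1 —bump→ 5 + 1 = 6 —(−1)→ 5
5 —HB5→ 5 —bump→ 6 = 6 —(−1)→ 5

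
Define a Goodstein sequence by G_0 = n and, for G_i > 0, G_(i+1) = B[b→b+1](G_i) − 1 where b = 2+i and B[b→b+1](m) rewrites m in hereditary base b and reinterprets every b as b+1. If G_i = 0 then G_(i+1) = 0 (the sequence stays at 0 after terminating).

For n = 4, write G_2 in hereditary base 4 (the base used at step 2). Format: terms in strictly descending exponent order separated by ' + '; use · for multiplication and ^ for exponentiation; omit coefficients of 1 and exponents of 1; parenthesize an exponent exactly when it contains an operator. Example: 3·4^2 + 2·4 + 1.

2·4^2 + 2·4 + 1

[0] 4 ≡ 2^2 (base 2). Lift 3: 27. −1: 26.
[1] 26 ≡ 2·3^2 + 2·3 + 2 (base 3). Lift 4: 42. −1: 41.
[2] 41 ≡ 2·4^2 + 2·4 + 1 (base 4). Lift 5: 61. −1: 60.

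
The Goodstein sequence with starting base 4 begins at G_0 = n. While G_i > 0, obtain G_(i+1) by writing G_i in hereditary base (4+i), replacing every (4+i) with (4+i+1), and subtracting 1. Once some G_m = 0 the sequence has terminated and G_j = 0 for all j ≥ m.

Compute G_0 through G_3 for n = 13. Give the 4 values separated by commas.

13, 15, 17, 18

[0] 13 ≡ 3·4 + 1 (base 4). Lift 5: 16. −1: 15.
[1] 15 ≡ 3·5 (base 5). Lift 6: 18. −1: 17.
[2] 17 ≡ 2·6 + 5 (base 6). Lift 7: 19. −1: 18.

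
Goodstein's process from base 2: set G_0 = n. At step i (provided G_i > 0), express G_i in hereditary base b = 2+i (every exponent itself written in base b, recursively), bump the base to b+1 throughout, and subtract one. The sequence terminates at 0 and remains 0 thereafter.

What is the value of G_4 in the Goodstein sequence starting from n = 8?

base 2: 8 = 2^(2 + 1); at 3: 3^(3 + 1) = 81; next = 80
base 3: 80 = 2·3^3 + 2·3^2 + 2·3 + 2; at 4: 2·4^4 + 2·4^2 + 2·4 + 2 = 554; next = 553
base 4: 553 = 2·4^4 + 2·4^2 + 2·4 + 1; at 5: 2·5^5 + 2·5^2 + 2·5 + 1 = 6311; next = 6310
base 5: 6310 = 2·5^5 + 2·5^2 + 2·5; at 6: 2·6^6 + 2·6^2 + 2·6 = 93396; next = 93395
base 6: 93395 = 2·6^6 + 2·6^2 + 6 + 5; at 7: 2·7^7 + 2·7^2 + 7 + 5 = 1647196; next = 1647195

93395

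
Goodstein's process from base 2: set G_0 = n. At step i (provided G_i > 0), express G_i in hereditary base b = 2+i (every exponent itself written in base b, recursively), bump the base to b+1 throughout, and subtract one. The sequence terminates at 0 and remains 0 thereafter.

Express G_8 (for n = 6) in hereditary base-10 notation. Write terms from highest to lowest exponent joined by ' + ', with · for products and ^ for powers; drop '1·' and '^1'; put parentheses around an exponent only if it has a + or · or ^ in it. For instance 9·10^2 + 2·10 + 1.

5·10^5 + 5·10^4 + 5·10^3 + 5·10^2 + 5·10 + 1

base 2: 6 = 2^2 + 2; at 3: 3^3 + 3 = 30; next = 29
base 3: 29 = 3^3 + 2; at 4: 4^4 + 2 = 258; next = 257
base 4: 257 = 4^4 + 1; at 5: 5^5 + 1 = 3126; next = 3125
base 5: 3125 = 5^5; at 6: 6^6 = 46656; next = 46655
base 6: 46655 = 5·6^5 + 5·6^4 + 5·6^3 + 5·6^2 + 5·6 + 5; at 7: 5·7^5 + 5·7^4 + 5·7^3 + 5·7^2 + 5·7 + 5 = 98040; next = 98039
base 7: 98039 = 5·7^5 + 5·7^4 + 5·7^3 + 5·7^2 + 5·7 + 4; at 8: 5·8^5 + 5·8^4 + 5·8^3 + 5·8^2 + 5·8 + 4 = 187244; next = 187243
base 8: 187243 = 5·8^5 + 5·8^4 + 5·8^3 + 5·8^2 + 5·8 + 3; at 9: 5·9^5 + 5·9^4 + 5·9^3 + 5·9^2 + 5·9 + 3 = 332148; next = 332147
base 9: 332147 = 5·9^5 + 5·9^4 + 5·9^3 + 5·9^2 + 5·9 + 2; at 10: 5·10^5 + 5·10^4 + 5·10^3 + 5·10^2 + 5·10 + 2 = 555552; next = 555551
base 10: 555551 = 5·10^5 + 5·10^4 + 5·10^3 + 5·10^2 + 5·10 + 1; at 11: 5·11^5 + 5·11^4 + 5·11^3 + 5·11^2 + 5·11 + 1 = 885776; next = 885775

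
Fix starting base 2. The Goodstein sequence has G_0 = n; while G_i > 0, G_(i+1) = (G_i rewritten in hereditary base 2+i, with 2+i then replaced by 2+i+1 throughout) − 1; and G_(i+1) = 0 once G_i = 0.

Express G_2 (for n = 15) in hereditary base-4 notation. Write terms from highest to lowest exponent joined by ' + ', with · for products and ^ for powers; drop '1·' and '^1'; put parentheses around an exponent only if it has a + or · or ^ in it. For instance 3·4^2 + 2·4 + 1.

4^(4 + 1) + 4^4 + 3

[0] 15 ≡ 2^(2 + 1) + 2^2 + 2 + 1 (base 2). Lift 3: 112. −1: 111.
[1] 111 ≡ 3^(3 + 1) + 3^3 + 3 (base 3). Lift 4: 1284. −1: 1283.
[2] 1283 ≡ 4^(4 + 1) + 4^4 + 3 (base 4). Lift 5: 18753. −1: 18752.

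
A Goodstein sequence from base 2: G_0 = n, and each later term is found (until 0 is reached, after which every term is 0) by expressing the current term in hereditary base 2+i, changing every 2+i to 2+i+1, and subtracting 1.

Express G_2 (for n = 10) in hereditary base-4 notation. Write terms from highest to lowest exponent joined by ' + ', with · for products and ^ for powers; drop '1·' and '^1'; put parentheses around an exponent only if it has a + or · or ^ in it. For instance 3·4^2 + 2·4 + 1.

i=0: 10 = 2^(2 + 1) + 2 (b=2); 2→3: 3^(3 + 1) + 3 = 84; 84−1 = 83
i=1: 83 = 3^(3 + 1) + 2 (b=3); 3→4: 4^(4 + 1) + 2 = 1026; 1026−1 = 1025
i=2: 1025 = 4^(4 + 1) + 1 (b=4); 4→5: 5^(5 + 1) + 1 = 15626; 15626−1 = 15625

4^(4 + 1) + 1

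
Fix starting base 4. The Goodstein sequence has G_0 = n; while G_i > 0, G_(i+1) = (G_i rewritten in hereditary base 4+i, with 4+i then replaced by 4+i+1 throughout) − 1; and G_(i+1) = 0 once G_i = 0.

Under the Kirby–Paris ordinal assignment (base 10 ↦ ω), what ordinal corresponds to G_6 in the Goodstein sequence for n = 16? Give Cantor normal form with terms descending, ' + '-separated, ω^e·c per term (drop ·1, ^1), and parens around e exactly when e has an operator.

ω·3 + 9

step 0: 16 = 4^2; sub 5 for 4: 5^2; = 25; G_1 = 25−1 = 24
step 1: 24 = 4·5 + 4; sub 6 for 5: 4·6 + 4; = 28; G_2 = 28−1 = 27
step 2: 27 = 4·6 + 3; sub 7 for 6: 4·7 + 3; = 31; G_3 = 31−1 = 30
step 3: 30 = 4·7 + 2; sub 8 for 7: 4·8 + 2; = 34; G_4 = 34−1 = 33
step 4: 33 = 4·8 + 1; sub 9 for 8: 4·9 + 1; = 37; G_5 = 37−1 = 36
step 5: 36 = 4·9; sub 10 for 9: 4·10; = 40; G_6 = 40−1 = 39
step 6: 39 = 3·10 + 9; sub 11 for 10: 3·11 + 9; = 42; G_7 = 42−1 = 41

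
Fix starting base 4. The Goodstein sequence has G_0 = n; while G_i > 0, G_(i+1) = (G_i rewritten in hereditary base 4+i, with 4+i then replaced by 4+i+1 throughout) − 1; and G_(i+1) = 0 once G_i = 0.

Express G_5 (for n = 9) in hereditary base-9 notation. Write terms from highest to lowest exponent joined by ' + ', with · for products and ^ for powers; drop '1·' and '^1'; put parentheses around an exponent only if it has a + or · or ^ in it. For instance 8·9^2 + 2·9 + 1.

9 + 2

(0) 9|_4 = 2·4 + 1 ↦ 2·5 + 1|_5 = 11 ⇒ 10
(1) 10|_5 = 2·5 ↦ 2·6|_6 = 12 ⇒ 11
(2) 11|_6 = 6 + 5 ↦ 7 + 5|_7 = 12 ⇒ 11
(3) 11|_7 = 7 + 4 ↦ 8 + 4|_8 = 12 ⇒ 11
(4) 11|_8 = 8 + 3 ↦ 9 + 3|_9 = 12 ⇒ 11
(5) 11|_9 = 9 + 2 ↦ 10 + 2|_10 = 12 ⇒ 11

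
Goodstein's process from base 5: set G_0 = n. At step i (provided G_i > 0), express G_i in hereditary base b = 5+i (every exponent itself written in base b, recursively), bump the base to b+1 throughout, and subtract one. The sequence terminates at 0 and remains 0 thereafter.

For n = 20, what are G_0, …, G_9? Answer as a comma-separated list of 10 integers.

(0) 20|_5 = 4·5 ↦ 4·6|_6 = 24 ⇒ 23
(1) 23|_6 = 3·6 + 5 ↦ 3·7 + 5|_7 = 26 ⇒ 25
(2) 25|_7 = 3·7 + 4 ↦ 3·8 + 4|_8 = 28 ⇒ 27
(3) 27|_8 = 3·8 + 3 ↦ 3·9 + 3|_9 = 30 ⇒ 29
(4) 29|_9 = 3·9 + 2 ↦ 3·10 + 2|_10 = 32 ⇒ 31
(5) 31|_10 = 3·10 + 1 ↦ 3·11 + 1|_11 = 34 ⇒ 33
(6) 33|_11 = 3·11 ↦ 3·12|_12 = 36 ⇒ 35
(7) 35|_12 = 2·12 + 11 ↦ 2·13 + 11|_13 = 37 ⇒ 36
(8) 36|_13 = 2·13 + 10 ↦ 2·14 + 10|_14 = 38 ⇒ 37

20, 23, 25, 27, 29, 31, 33, 35, 36, 37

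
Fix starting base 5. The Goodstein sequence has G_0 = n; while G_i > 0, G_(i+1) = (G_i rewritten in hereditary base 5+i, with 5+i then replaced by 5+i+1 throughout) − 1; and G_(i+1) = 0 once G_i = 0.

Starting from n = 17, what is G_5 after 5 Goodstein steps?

i=0: 17 = 3·5 + 2 (b=5); 5→6: 3·6 + 2 = 20; 20−1 = 19
i=1: 19 = 3·6 + 1 (b=6); 6→7: 3·7 + 1 = 22; 22−1 = 21
i=2: 21 = 3·7 (b=7); 7→8: 3·8 = 24; 24−1 = 23
i=3: 23 = 2·8 + 7 (b=8); 8→9: 2·9 + 7 = 25; 25−1 = 24
i=4: 24 = 2·9 + 6 (b=9); 9→10: 2·10 + 6 = 26; 26−1 = 25

25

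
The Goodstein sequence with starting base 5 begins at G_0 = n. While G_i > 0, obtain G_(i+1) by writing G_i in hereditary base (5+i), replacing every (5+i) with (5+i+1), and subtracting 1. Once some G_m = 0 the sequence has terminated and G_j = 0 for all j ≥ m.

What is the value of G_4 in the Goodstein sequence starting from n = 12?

G_0 = 12. HB_5(12) = 2·5 + 2. Bump = 14. G_1 = 13.
G_1 = 13. HB_6(13) = 2·6 + 1. Bump = 15. G_2 = 14.
G_2 = 14. HB_7(14) = 2·7. Bump = 16. G_3 = 15.
G_3 = 15. HB_8(15) = 8 + 7. Bump = 16. G_4 = 15.
G_4 = 15. HB_9(15) = 9 + 6. Bump = 16. G_5 = 15.

15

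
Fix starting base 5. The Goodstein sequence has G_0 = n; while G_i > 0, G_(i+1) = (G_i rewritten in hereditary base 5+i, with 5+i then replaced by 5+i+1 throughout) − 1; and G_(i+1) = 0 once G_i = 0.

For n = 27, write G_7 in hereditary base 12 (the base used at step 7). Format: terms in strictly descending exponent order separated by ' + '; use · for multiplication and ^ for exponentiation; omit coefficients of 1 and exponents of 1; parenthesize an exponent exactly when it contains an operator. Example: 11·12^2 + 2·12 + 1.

7·12 + 3

G_0=27  [base 5] 5^2 + 2  →[5↦6]→  6^2 + 2 = 38  −1 ⇒ G_1=37
G_1=37  [base 6] 6^2 + 1  →[6↦7]→  7^2 + 1 = 50  −1 ⇒ G_2=49
G_2=49  [base 7] 7^2  →[7↦8]→  8^2 = 64  −1 ⇒ G_3=63
G_3=63  [base 8] 7·8 + 7  →[8↦9]→  7·9 + 7 = 70  −1 ⇒ G_4=69
G_4=69  [base 9] 7·9 + 6  →[9↦10]→  7·10 + 6 = 76  −1 ⇒ G_5=75
G_5=75  [base 10] 7·10 + 5  →[10↦11]→  7·11 + 5 = 82  −1 ⇒ G_6=81
G_6=81  [base 11] 7·11 + 4  →[11↦12]→  7·12 + 4 = 88  −1 ⇒ G_7=87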